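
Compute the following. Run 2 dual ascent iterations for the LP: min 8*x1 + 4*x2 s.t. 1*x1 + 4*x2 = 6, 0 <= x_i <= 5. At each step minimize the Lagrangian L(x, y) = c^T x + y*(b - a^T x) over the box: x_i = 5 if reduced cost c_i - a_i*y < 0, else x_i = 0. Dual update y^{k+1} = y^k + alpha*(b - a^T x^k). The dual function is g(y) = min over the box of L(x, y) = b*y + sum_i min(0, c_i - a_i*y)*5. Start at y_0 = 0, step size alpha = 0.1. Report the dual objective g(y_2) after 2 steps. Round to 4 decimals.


Dual ascent for LP: min 8*x1 + 4*x2, 1*x1 + 4*x2 = 6, 0 <= x_i <= 5
Step 1: y^k = 0.0, reduced costs: (8.0, 4.0)
  x^k = (0.0, 0.0), subgradient = b - a^T x = 6.0
  y^{k+1} = 0.0 + 0.1*6.0 = 0.6
Step 2: y^k = 0.6, reduced costs: (7.4, 1.6)
  x^k = (0.0, 0.0), subgradient = b - a^T x = 6.0
  y^{k+1} = 0.6 + 0.1*6.0 = 1.2
Dual objective at y_2 = 1.2: reduced costs (6.8, -0.8), box minimizer x = (0.0, 5.0)
g(y_2) = b*y + (c1 - a1*y)*x1 + (c2 - a2*y)*x2 = 6*1.2 + 6.8*0.0 + (-0.8)*5.0 = 7.2 + 0.0 - 4.0 = 3.2


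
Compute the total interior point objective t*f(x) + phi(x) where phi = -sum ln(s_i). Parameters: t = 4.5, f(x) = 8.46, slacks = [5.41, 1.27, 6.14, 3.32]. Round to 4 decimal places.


Step 1: Compute log-barrier.
ln values: [1.6882, 0.239, 1.8148, 1.2]
phi = -(1.6882 + 0.239 + 1.8148 + 1.2) = -4.9421
Step 2: Compute augmented objective.
t*f(x) = 4.5*8.46 = 38.07
Total = 38.07 - 4.9421 = 33.1279


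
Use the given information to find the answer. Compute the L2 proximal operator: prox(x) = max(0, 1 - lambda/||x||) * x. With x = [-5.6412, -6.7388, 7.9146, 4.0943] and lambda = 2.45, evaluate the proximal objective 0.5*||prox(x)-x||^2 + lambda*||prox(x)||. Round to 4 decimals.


Step 1: Compute ||x||.
||x|| = 12.5155
Step 2: Compute scaling factor.
scale = max(0, 1 - 2.45/12.5155) = 0.8042
Step 3: prox(x) = [-4.5369, -5.4196, 6.3653, 3.2928]
||prox(x)|| = 10.0655
Step 4: Proximal objective.
0.5*||prox-x||^2 = 3.0013
lambda*||prox|| = 24.6605
Total = 27.6618


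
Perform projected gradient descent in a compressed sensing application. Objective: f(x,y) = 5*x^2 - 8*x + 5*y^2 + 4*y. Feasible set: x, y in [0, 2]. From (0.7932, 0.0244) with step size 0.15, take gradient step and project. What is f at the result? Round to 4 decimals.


Step 1: Compute gradient at (0.7932, 0.0244).
grad_x = 2*5*0.7932 - 8 = -0.068
grad_y = 2*5*0.0244 + 4 = 4.244
Step 2: Gradient step.
x_raw = 0.7932 - 0.15*-0.068 = 0.8034
y_raw = 0.0244 - 0.15*4.244 = -0.6122
Step 3: Project onto [0, 2].
x_proj = clip(0.8034) = 0.8034
y_proj = clip(-0.6122) = 0.0
Step 4: Evaluate f.
f(0.8034, 0.0) = -3.1999


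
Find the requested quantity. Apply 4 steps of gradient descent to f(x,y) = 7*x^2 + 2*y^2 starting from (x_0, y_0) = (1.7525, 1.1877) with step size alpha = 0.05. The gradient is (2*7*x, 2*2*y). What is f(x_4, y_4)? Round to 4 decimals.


Gradient descent on f(x,y) = 7*x^2 + 2*y^2.
Starting point: (1.7525, 1.1877), alpha = 0.05
Step 1: grad_x = 2*7*1.7525 = 24.535, grad_y = 2*2*1.1877 = 4.7508
  x_1 = 1.7525 - 0.05*24.535 = 0.5258
  y_1 = 1.1877 - 0.05*4.7508 = 0.9502
Step 2: grad_x = 2*7*0.5258 = 7.3605, grad_y = 2*2*0.9502 = 3.8006
  x_2 = 0.5258 - 0.05*7.3605 = 0.1577
  y_2 = 0.9502 - 0.05*3.8006 = 0.7601
Step 3: grad_x = 2*7*0.1577 = 2.2082, grad_y = 2*2*0.7601 = 3.0405
  x_3 = 0.1577 - 0.05*2.2082 = 0.0473
  y_3 = 0.7601 - 0.05*3.0405 = 0.6081
Step 4: grad_x = 2*7*0.0473 = 0.6624, grad_y = 2*2*0.6081 = 2.4324
  x_4 = 0.0473 - 0.05*0.6624 = 0.0142
  y_4 = 0.6081 - 0.05*2.4324 = 0.4865
f(0.0142, 0.4865) = 7*0.0142^2 + 2*0.4865^2 = 0.4747


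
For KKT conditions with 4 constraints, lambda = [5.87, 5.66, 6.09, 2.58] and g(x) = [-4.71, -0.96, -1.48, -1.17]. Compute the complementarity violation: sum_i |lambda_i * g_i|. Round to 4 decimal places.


KKT complementary slackness check:
lambda_1 * g_1 = 5.87 * -4.71 = -27.6477
lambda_2 * g_2 = 5.66 * -0.96 = -5.4336
lambda_3 * g_3 = 6.09 * -1.48 = -9.0132
lambda_4 * g_4 = 2.58 * -1.17 = -3.0186
Total violation = 27.6477 + 5.4336 + 9.0132 + 3.0186 = 45.1131


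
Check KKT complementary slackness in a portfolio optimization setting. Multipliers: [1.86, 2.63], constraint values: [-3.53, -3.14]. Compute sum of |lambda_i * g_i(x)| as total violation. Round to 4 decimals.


KKT complementary slackness check:
lambda_1 * g_1 = 1.86 * -3.53 = -6.5658
lambda_2 * g_2 = 2.63 * -3.14 = -8.2582
Total violation = 6.5658 + 8.2582 = 14.824


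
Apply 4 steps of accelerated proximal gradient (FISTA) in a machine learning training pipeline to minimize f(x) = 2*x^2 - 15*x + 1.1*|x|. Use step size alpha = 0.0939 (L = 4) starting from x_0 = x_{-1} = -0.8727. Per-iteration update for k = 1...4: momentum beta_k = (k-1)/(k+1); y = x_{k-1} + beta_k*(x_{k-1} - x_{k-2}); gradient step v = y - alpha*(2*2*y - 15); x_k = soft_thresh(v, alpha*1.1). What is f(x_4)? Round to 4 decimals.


FISTA on f(x) = 2*x^2 - 15*x + 1.1*|x|
L = 4, alpha = 0.0939
Iteration 1: beta = 0.0, y = -0.8727 + 0.0*(-0.8727 + 0.8727) = -0.8727
  grad(y) = -18.4908, v = y - alpha*grad = 0.8636
  prox(v) = soft_thresh(0.8636, 0.1033) = 0.7603
Iteration 2: beta = 0.3333, y = 0.7603 + 0.3333*(0.7603 + 0.8727) = 1.3046
  grad(y) = -9.7815, v = y - alpha*grad = 2.2231
  prox(v) = soft_thresh(2.2231, 0.1033) = 2.1198
Iteration 3: beta = 0.5, y = 2.1198 + 0.5*(2.1198 - 0.7603) = 2.7996
  grad(y) = -3.8017, v = y - alpha*grad = 3.1566
  prox(v) = soft_thresh(3.1566, 0.1033) = 3.0533
Iteration 4: beta = 0.6, y = 3.0533 + 0.6*(3.0533 - 2.1198) = 3.6133
  grad(y) = -0.5466, v = y - alpha*grad = 3.6647
  prox(v) = soft_thresh(3.6647, 0.1033) = 3.5614
f(x_4) = 2*3.5614^2 - 15*3.5614 + 1.1*|3.5614| = -24.1363


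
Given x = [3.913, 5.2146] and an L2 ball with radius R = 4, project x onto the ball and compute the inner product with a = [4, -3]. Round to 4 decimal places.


Step 1: Compute ||x|| (intermediates to 6 decimals).
||x|| = sqrt(3.913^2 + 5.2146^2) = 6.51948
Step 2: Project.
Since ||x|| > R, scale = R/||x|| = 4/6.51948 = 0.613546, proj(x) = scale * x
proj(x) = [2.400805, 3.199397]
Step 3: Dot product.
a^T * proj(x) = 4*2.400805 - 3*3.199397 = 0.005


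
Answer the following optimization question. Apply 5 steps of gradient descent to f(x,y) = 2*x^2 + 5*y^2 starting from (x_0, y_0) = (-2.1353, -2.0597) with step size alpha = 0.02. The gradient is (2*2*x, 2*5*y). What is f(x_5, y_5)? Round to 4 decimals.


Gradient descent on f(x,y) = 2*x^2 + 5*y^2.
Starting point: (-2.1353, -2.0597), alpha = 0.02
Step 1: grad_x = 2*2*-2.1353 = -8.5412, grad_y = 2*5*-2.0597 = -20.597
  x_1 = -2.1353 - 0.02*-8.5412 = -1.9645
  y_1 = -2.0597 - 0.02*-20.597 = -1.6478
Step 2: grad_x = 2*2*-1.9645 = -7.8579, grad_y = 2*5*-1.6478 = -16.4776
  x_2 = -1.9645 - 0.02*-7.8579 = -1.8073
  y_2 = -1.6478 - 0.02*-16.4776 = -1.3182
Step 3: grad_x = 2*2*-1.8073 = -7.2293, grad_y = 2*5*-1.3182 = -13.1821
  x_3 = -1.8073 - 0.02*-7.2293 = -1.6627
  y_3 = -1.3182 - 0.02*-13.1821 = -1.0546
Step 4: grad_x = 2*2*-1.6627 = -6.6509, grad_y = 2*5*-1.0546 = -10.5457
  x_4 = -1.6627 - 0.02*-6.6509 = -1.5297
  y_4 = -1.0546 - 0.02*-10.5457 = -0.8437
Step 5: grad_x = 2*2*-1.5297 = -6.1189, grad_y = 2*5*-0.8437 = -8.4365
  x_5 = -1.5297 - 0.02*-6.1189 = -1.4073
  y_5 = -0.8437 - 0.02*-8.4365 = -0.6749
f(-1.4073, -0.6749) = 2*(-1.4073)^2 + 5*(-0.6749)^2 = 6.2388


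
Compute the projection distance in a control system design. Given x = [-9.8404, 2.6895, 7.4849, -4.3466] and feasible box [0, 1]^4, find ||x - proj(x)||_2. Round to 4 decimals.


Project each component onto [0, 1].
clip(-9.8404) = 0.0, clip(2.6895) = 1.0, clip(7.4849) = 1.0, clip(-4.3466) = 0.0
Projection = [0.0, 1.0, 1.0, 0.0]
Squared diffs: [96.8335, 2.8544, 42.0539, 18.8929]
Distance = sqrt(160.6347) = 12.6742


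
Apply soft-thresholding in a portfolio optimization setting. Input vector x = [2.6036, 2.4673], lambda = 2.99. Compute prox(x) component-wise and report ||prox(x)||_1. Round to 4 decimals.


Soft-thresholding with lambda = 2.99:
prox(2.6036) = sign(2.6036)*max(|2.6036| - 2.99, 0) = 0.0
prox(2.4673) = sign(2.4673)*max(|2.4673| - 2.99, 0) = 0.0
prox(x) = [0.0, 0.0]
||prox(x)||_1 = 0.0 + 0.0 = 0.0


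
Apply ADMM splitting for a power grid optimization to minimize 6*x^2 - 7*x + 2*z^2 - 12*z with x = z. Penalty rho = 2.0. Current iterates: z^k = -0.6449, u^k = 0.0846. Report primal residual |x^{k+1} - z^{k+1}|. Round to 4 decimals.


ADMM iteration with rho = 2.0, z^k = -0.6449, u^k = 0.0846
Step 1: x-update.
Minimize 6*x^2 - 7*x + (2.0/2)*(x + 0.6449 + 0.0846)^2
FOC: (2*6 + 2.0)*x = 7 + 2.0*(-0.6449 - 0.0846)
x^{k+1} = 0.3958
Step 2: z-update.
Minimize 2*z^2 - 12*z + (2.0/2)*(0.3958 - z + 0.0846)^2
FOC: (2*2 + 2.0)*z = 12 + 2.0*(0.3958 + 0.0846)
z^{k+1} = 2.1601
Step 3: u-update.
u^{k+1} = 0.0846 + 0.3958 - 2.1601 = -1.6797
Step 4: Primal residual = |0.3958 - 2.1601| = 1.7643


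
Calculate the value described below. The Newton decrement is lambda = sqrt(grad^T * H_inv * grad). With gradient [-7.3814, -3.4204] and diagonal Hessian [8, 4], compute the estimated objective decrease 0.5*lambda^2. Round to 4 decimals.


Step 1: H is diagonal, so H^(-1) * g = [-0.9227, -0.8551].
Step 2: g^T H^(-1) g = sum_i g_i^2 / H_ii
  = (-7.3814)^2/8 + (-3.4204)^2/4
  = 6.8106 + 2.9248 = 9.7354
Step 3: Objective decrease = 0.5 * g^T H^(-1) g = 4.8677


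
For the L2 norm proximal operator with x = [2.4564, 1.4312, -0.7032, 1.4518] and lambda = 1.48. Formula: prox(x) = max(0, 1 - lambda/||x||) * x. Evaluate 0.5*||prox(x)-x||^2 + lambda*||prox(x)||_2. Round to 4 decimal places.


Step 1: Compute ||x||.
||x|| = 3.2687
Step 2: Compute scaling factor.
scale = max(0, 1 - 1.48/3.2687) = 0.5472
Step 3: prox(x) = [1.3442, 0.7832, -0.3848, 0.7945]
||prox(x)|| = 1.7887
Step 4: Proximal objective.
0.5*||prox-x||^2 = 1.0952
lambda*||prox|| = 2.6473
Total = 3.7425


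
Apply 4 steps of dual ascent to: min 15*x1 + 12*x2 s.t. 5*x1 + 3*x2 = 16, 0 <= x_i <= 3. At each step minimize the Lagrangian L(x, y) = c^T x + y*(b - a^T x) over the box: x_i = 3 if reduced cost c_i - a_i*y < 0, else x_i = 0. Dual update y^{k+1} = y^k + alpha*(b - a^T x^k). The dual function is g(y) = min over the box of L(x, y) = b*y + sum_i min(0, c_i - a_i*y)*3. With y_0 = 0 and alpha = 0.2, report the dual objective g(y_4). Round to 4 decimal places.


Dual ascent for LP: min 15*x1 + 12*x2, 5*x1 + 3*x2 = 16, 0 <= x_i <= 3
Step 1: y^k = 0.0, reduced costs: (15.0, 12.0)
  x^k = (0.0, 0.0), subgradient = b - a^T x = 16.0
  y^{k+1} = 0.0 + 0.2*16.0 = 3.2
Step 2: y^k = 3.2, reduced costs: (-1.0, 2.4)
  x^k = (3.0, 0.0), subgradient = b - a^T x = 1.0
  y^{k+1} = 3.2 + 0.2*1.0 = 3.4
Step 3: y^k = 3.4, reduced costs: (-2.0, 1.8)
  x^k = (3.0, 0.0), subgradient = b - a^T x = 1.0
  y^{k+1} = 3.4 + 0.2*1.0 = 3.6
Step 4: y^k = 3.6, reduced costs: (-3.0, 1.2)
  x^k = (3.0, 0.0), subgradient = b - a^T x = 1.0
  y^{k+1} = 3.6 + 0.2*1.0 = 3.8
Dual objective at y_4 = 3.8: reduced costs (-4.0, 0.6), box minimizer x = (3.0, 0.0)
g(y_4) = b*y + (c1 - a1*y)*x1 + (c2 - a2*y)*x2 = 16*3.8 + (-4.0)*3.0 + 0.6*0.0 = 60.8 - 12.0 + 0.0 = 48.8


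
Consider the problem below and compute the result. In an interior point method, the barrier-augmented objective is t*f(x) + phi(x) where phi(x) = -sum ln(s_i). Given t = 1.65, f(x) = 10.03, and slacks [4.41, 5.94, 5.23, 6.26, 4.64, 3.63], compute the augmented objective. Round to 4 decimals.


Step 1: Compute log-barrier.
ln values: [1.4839, 1.7817, 1.6544, 1.8342, 1.5347, 1.2892]
phi = -(1.4839 + 1.7817 + 1.6544 + 1.8342 + 1.5347 + 1.2892) = -9.5781
Step 2: Compute augmented objective.
t*f(x) = 1.65*10.03 = 16.5495
Total = 16.5495 - 9.5781 = 6.9714


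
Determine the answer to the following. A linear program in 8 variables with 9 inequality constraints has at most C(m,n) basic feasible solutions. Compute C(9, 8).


Each vertex corresponds to some choice of n active constraints out of m, so the number of vertices is at most C(m, n) = m! / (n!(m-n)!).
m = 9, n = 8
Numerator: 9 * 8 * 7 * 6 * 5 * 4 * 3 * 2
Denominator: 8! = 40320
C(9, 8) = 9


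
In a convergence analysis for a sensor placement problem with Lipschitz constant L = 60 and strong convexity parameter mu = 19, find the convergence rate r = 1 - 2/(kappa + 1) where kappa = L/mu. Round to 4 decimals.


Step 1: Compute the condition number.
kappa = L/mu = 60/19 = 3.1579
Step 2: Compute the convergence rate.
r = 1 - 2/(kappa + 1) = 1 - 2*mu/(L + mu) = (L - mu)/(L + mu) = 41/79 = 0.519


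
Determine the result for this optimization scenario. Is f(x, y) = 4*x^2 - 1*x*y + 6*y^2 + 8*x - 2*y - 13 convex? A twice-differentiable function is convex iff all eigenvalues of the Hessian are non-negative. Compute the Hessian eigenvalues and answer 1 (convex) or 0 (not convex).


The Hessian of f(x,y) = 4*x^2 - 1*x*y + 6*y^2 + 8*x - 2*y - 13 is:
H = [[8, -1], [-1, 12]]
Trace = 8 + 12 = 20
Determinant = 8*12 - (-1)^2 = 95
Discriminant = (20)^2 - 4*95 = 20.0
Eigenvalues: lambda_1 = 7.7639, lambda_2 = 12.2361
The function is convex.

1


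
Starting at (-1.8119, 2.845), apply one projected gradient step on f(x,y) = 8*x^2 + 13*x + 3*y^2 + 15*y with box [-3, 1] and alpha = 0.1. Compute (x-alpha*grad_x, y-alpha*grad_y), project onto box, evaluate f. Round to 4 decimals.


Step 1: Compute gradient at (-1.8119, 2.845).
grad_x = 2*8*-1.8119 + 13 = -15.9904
grad_y = 2*3*2.845 + 15 = 32.07
Step 2: Gradient step.
x_raw = -1.8119 - 0.1*-15.9904 = -0.2129
y_raw = 2.845 - 0.1*32.07 = -0.362
Step 3: Project onto [-3, 1].
x_proj = clip(-0.2129) = -0.2129
y_proj = clip(-0.362) = -0.362
Step 4: Evaluate f.
f(-0.2129, -0.362) = -7.4416


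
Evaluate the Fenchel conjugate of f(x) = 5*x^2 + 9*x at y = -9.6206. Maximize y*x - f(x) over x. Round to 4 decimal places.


f*(y) = sup_x {y*x - a*x^2 - b*x} = sup_x {(y-b)*x - a*x^2}
FOC: (y - b) - 2a*x = 0 => x* = (y - b)/(2a)
x* = (-9.6206 - 9)/(2*5) = -1.8621
f*(-9.6206) = (y-b)^2/(4a) = (-9.6206 - 9)^2/(4*5)
= 346.7267/20 = 17.3363


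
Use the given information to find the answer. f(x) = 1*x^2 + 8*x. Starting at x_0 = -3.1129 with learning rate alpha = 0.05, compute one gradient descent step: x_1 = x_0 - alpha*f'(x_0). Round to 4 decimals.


We compute the gradient at x_0 and apply the update.
f'(x) = 2*x + 8
f'(-3.1129) = 2*-3.1129 + 8 = 1.7742
x_1 = -3.1129 - 0.05*1.7742 = -3.2016


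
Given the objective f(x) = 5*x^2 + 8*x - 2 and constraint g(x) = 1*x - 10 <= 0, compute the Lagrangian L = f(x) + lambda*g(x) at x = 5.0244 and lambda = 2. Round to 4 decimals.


Step 1: Evaluate f(x).
f(5.0244) = 5*5.0244^2 + 8*5.0244 - 2 = 164.4182
Step 2: Evaluate g(x).
g(5.0244) = 1*5.0244 - 10 = -4.9756
Step 3: Compute Lagrangian.
L = 164.4182 + 2*-4.9756 = 154.467


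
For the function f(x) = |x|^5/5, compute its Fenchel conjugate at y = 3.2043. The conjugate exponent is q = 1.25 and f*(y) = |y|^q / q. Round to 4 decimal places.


The conjugate exponent q satisfies 1/p + 1/q = 1.
p = 5, so q = 5/(5 - 1) = 1.25
|y|^q = 3.2043^1.25 = 4.2871
f*(3.2043) = 4.2871 / 1.25 = 3.4297


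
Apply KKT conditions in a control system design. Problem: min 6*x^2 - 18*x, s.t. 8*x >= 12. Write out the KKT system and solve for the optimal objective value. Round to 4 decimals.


Step 1: Try lambda = 0 (constraint inactive).
Stationarity: 2*6*x - 18 = 0
x* = 18/(2*6) = 1.5
Check constraint: 8*1.5 = 12.0 >= 12 -- satisfied.
Step 2: Compute optimal value.
f(x*) = 6*1.5^2 - 18*1.5 = -13.5


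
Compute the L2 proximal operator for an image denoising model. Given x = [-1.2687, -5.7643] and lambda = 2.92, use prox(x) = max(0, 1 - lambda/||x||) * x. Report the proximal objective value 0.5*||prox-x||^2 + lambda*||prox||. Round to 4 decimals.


Step 1: Compute ||x||.
||x|| = 5.9023
Step 2: Compute scaling factor.
scale = max(0, 1 - 2.92/5.9023) = 0.5053
Step 3: prox(x) = [-0.641, -2.9126]
||prox(x)|| = 2.9823
Step 4: Proximal objective.
0.5*||prox-x||^2 = 4.2632
lambda*||prox|| = 8.7083
Total = 12.9714


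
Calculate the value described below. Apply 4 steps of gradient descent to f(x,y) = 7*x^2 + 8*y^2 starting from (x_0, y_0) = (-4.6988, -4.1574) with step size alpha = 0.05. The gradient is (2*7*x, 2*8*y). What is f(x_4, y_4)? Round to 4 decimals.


Gradient descent on f(x,y) = 7*x^2 + 8*y^2.
Starting point: (-4.6988, -4.1574), alpha = 0.05
Step 1: grad_x = 2*7*-4.6988 = -65.7832, grad_y = 2*8*-4.1574 = -66.5184
  x_1 = -4.6988 - 0.05*-65.7832 = -1.4096
  y_1 = -4.1574 - 0.05*-66.5184 = -0.8315
Step 2: grad_x = 2*7*-1.4096 = -19.735, grad_y = 2*8*-0.8315 = -13.3037
  x_2 = -1.4096 - 0.05*-19.735 = -0.4229
  y_2 = -0.8315 - 0.05*-13.3037 = -0.1663
Step 3: grad_x = 2*7*-0.4229 = -5.9205, grad_y = 2*8*-0.1663 = -2.6607
  x_3 = -0.4229 - 0.05*-5.9205 = -0.1269
  y_3 = -0.1663 - 0.05*-2.6607 = -0.0333
Step 4: grad_x = 2*7*-0.1269 = -1.7761, grad_y = 2*8*-0.0333 = -0.5321
  x_4 = -0.1269 - 0.05*-1.7761 = -0.0381
  y_4 = -0.0333 - 0.05*-0.5321 = -0.0067
f(-0.0381, -0.0067) = 7*(-0.0381)^2 + 8*(-0.0067)^2 = 0.0105


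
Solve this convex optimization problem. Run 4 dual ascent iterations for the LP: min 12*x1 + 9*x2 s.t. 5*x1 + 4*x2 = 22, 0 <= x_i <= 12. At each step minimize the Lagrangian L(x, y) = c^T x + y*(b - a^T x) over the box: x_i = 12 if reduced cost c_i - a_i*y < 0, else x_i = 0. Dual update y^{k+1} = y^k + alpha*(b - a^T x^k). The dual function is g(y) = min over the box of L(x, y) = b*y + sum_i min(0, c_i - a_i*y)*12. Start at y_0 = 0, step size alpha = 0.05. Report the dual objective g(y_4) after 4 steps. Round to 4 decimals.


Dual ascent for LP: min 12*x1 + 9*x2, 5*x1 + 4*x2 = 22, 0 <= x_i <= 12
Step 1: y^k = 0.0, reduced costs: (12.0, 9.0)
  x^k = (0.0, 0.0), subgradient = b - a^T x = 22.0
  y^{k+1} = 0.0 + 0.05*22.0 = 1.1
Step 2: y^k = 1.1, reduced costs: (6.5, 4.6)
  x^k = (0.0, 0.0), subgradient = b - a^T x = 22.0
  y^{k+1} = 1.1 + 0.05*22.0 = 2.2
Step 3: y^k = 2.2, reduced costs: (1.0, 0.2)
  x^k = (0.0, 0.0), subgradient = b - a^T x = 22.0
  y^{k+1} = 2.2 + 0.05*22.0 = 3.3
Step 4: y^k = 3.3, reduced costs: (-4.5, -4.2)
  x^k = (12.0, 12.0), subgradient = b - a^T x = -86.0
  y^{k+1} = 3.3 + 0.05*-86.0 = -1.0
Dual objective at y_4 = -1.0: reduced costs (17.0, 13.0), box minimizer x = (0.0, 0.0)
g(y_4) = b*y + (c1 - a1*y)*x1 + (c2 - a2*y)*x2 = 22*(-1.0) + 17.0*0.0 + 13.0*0.0 = -22.0 + 0.0 + 0.0 = -22.0


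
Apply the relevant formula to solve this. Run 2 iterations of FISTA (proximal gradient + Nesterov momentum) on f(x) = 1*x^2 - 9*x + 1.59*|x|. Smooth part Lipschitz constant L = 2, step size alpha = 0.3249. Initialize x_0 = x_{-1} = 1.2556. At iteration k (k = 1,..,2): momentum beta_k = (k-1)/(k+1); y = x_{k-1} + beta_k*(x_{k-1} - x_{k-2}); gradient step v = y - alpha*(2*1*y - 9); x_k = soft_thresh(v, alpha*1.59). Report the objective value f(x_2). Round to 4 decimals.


FISTA on f(x) = 1*x^2 - 9*x + 1.59*|x|
L = 2, alpha = 0.3249
Iteration 1: beta = 0.0, y = 1.2556 + 0.0*(1.2556 - 1.2556) = 1.2556
  grad(y) = -6.4888, v = y - alpha*grad = 3.3638
  prox(v) = soft_thresh(3.3638, 0.5166) = 2.8472
Iteration 2: beta = 0.3333, y = 2.8472 + 0.3333*(2.8472 - 1.2556) = 3.3778
  grad(y) = -2.2445, v = y - alpha*grad = 4.107
  prox(v) = soft_thresh(4.107, 0.5166) = 3.5904
f(x_2) = 1*3.5904^2 - 9*3.5904 + 1.59*|3.5904| = -13.7139


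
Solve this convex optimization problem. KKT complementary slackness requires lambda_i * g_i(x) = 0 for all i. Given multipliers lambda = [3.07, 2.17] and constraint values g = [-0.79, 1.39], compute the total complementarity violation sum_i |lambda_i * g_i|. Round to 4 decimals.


KKT complementary slackness check:
lambda_1 * g_1 = 3.07 * -0.79 = -2.4253
lambda_2 * g_2 = 2.17 * 1.39 = 3.0163
Total violation = 2.4253 + 3.0163 = 5.4416


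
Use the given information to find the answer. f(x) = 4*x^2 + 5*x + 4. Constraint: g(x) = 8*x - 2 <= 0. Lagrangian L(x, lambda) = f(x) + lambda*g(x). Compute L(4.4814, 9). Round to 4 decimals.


Step 1: Evaluate f(x).
f(4.4814) = 4*4.4814^2 + 5*4.4814 + 4 = 106.7388
Step 2: Evaluate g(x).
g(4.4814) = 8*4.4814 - 2 = 33.8512
Step 3: Compute Lagrangian.
L = 106.7388 + 9*33.8512 = 411.3996


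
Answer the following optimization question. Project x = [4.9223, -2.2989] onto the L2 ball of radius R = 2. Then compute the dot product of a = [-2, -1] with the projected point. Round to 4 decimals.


Step 1: Compute ||x|| (intermediates to 6 decimals).
||x|| = sqrt(4.9223^2 + (-2.2989)^2) = 5.432677
Step 2: Project.
Since ||x|| > R, scale = R/||x|| = 2/5.432677 = 0.368143, proj(x) = scale * x
proj(x) = [1.81211, -0.846324]
Step 3: Dot product.
a^T * proj(x) = -2*1.81211 - 1*(-0.846324) = -2.7779


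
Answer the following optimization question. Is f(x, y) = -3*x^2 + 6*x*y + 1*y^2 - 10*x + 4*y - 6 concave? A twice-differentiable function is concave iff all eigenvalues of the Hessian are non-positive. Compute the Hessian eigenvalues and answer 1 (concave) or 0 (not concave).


The Hessian of f(x,y) = -3*x^2 + 6*x*y + 1*y^2 - 10*x + 4*y - 6 is:
H = [[-6, 6], [6, 2]]
Trace = -6 + 2 = -4
Determinant = -6*2 - (6)^2 = -48
Discriminant = (-4)^2 - 4*-48 = 208.0
Eigenvalues: lambda_1 = -9.2111, lambda_2 = 5.2111
The function is not concave.

0


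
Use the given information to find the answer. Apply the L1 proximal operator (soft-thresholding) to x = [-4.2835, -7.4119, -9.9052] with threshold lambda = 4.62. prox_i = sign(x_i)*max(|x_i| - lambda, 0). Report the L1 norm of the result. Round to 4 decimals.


Soft-thresholding with lambda = 4.62:
prox(-4.2835) = sign(-4.2835)*max(|-4.2835| - 4.62, 0) = 0.0
prox(-7.4119) = sign(-7.4119)*max(|-7.4119| - 4.62, 0) = -2.7919
prox(-9.9052) = sign(-9.9052)*max(|-9.9052| - 4.62, 0) = -5.2852
prox(x) = [0.0, -2.7919, -5.2852]
||prox(x)||_1 = 0.0 + 2.7919 + 5.2852 = 8.0771


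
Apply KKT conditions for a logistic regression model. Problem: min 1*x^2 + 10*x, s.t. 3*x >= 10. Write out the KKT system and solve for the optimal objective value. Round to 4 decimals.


Step 1: Try lambda = 0 (constraint inactive).
x_unc = -10/(2*1) = -5.0
Check: 3*-5.0 = -15.0 < 10 -- violated!
Step 2: Constraint must be active: 3*x = 10
x* = 10/3 = 3.3333 (rounded; the exact value 10/3 is used below)
lambda = (2*1*(10/3) + 10)/3 = 5.5556
Step 3: Compute optimal value.
f(x*) = 1*(10/3)^2 + 10*(10/3) = 44.4444


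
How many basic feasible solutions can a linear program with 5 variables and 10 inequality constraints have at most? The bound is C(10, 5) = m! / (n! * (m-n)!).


Each vertex corresponds to some choice of n active constraints out of m, so the number of vertices is at most C(m, n) = m! / (n!(m-n)!).
m = 10, n = 5
Numerator: 10 * 9 * 8 * 7 * 6
Denominator: 5! = 120
C(10, 5) = 252


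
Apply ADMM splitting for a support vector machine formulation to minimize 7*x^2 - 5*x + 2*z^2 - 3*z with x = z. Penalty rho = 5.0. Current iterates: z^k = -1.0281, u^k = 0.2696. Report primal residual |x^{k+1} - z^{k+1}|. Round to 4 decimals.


ADMM iteration with rho = 5.0, z^k = -1.0281, u^k = 0.2696
Step 1: x-update.
Minimize 7*x^2 - 5*x + (5.0/2)*(x + 1.0281 + 0.2696)^2
FOC: (2*7 + 5.0)*x = 5 + 5.0*(-1.0281 - 0.2696)
x^{k+1} = -0.0783
Step 2: z-update.
Minimize 2*z^2 - 3*z + (5.0/2)*(-0.0783 - z + 0.2696)^2
FOC: (2*2 + 5.0)*z = 3 + 5.0*(-0.0783 + 0.2696)
z^{k+1} = 0.4396
Step 3: u-update.
u^{k+1} = 0.2696 - 0.0783 - 0.4396 = -0.2483
Step 4: Primal residual = |-0.0783 - 0.4396| = 0.5179


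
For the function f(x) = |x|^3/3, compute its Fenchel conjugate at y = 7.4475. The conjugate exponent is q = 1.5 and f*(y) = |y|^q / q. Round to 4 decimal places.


The conjugate exponent q satisfies 1/p + 1/q = 1.
p = 3, so q = 3/(3 - 1) = 1.5
|y|^q = 7.4475^1.5 = 20.3243
f*(7.4475) = 20.3243 / 1.5 = 13.5495


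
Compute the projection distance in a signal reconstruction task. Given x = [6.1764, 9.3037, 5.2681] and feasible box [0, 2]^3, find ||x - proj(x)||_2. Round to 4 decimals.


Project each component onto [0, 2].
clip(6.1764) = 2.0, clip(9.3037) = 2.0, clip(5.2681) = 2.0
Projection = [2.0, 2.0, 2.0]
Squared diffs: [17.4423, 53.344, 10.6805]
Distance = sqrt(81.4668) = 9.0259


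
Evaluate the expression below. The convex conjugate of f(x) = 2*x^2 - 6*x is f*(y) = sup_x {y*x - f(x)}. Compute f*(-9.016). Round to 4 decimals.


f*(y) = sup_x {y*x - a*x^2 - b*x} = sup_x {(y-b)*x - a*x^2}
FOC: (y - b) - 2a*x = 0 => x* = (y - b)/(2a)
x* = (-9.016 + 6)/(2*2) = -0.754
f*(-9.016) = (y-b)^2/(4a) = (-9.016 + 6)^2/(4*2)
= 9.0963/8 = 1.137


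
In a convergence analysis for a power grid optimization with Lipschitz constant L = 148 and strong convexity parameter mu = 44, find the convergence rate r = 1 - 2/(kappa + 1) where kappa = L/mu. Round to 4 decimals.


Step 1: Compute the condition number.
kappa = L/mu = 148/44 = 3.3636
Step 2: Compute the convergence rate.
r = 1 - 2/(kappa + 1) = 1 - 2*mu/(L + mu) = (L - mu)/(L + mu) = 104/192 = 0.5417


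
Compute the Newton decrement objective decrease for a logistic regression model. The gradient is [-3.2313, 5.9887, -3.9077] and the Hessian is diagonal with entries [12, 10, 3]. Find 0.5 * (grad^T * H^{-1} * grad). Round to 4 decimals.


Step 1: H is diagonal, so H^(-1) * g = [-0.2693, 0.5989, -1.3026].
Step 2: g^T H^(-1) g = sum_i g_i^2 / H_ii
  = (-3.2313)^2/12 + (5.9887)^2/10 + (-3.9077)^2/3
  = 0.8701 + 3.5865 + 5.09 = 9.5466
Step 3: Objective decrease = 0.5 * g^T H^(-1) g = 4.7733


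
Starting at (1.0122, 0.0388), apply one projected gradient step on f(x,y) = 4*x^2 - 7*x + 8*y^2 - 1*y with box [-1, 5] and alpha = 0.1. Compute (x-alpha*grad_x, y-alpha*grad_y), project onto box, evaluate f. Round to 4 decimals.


Step 1: Compute gradient at (1.0122, 0.0388).
grad_x = 2*4*1.0122 - 7 = 1.0976
grad_y = 2*8*0.0388 - 1 = -0.3792
Step 2: Gradient step.
x_raw = 1.0122 - 0.1*1.0976 = 0.9024
y_raw = 0.0388 - 0.1*-0.3792 = 0.0767
Step 3: Project onto [-1, 5].
x_proj = clip(0.9024) = 0.9024
y_proj = clip(0.0767) = 0.0767
Step 4: Evaluate f.
f(0.9024, 0.0767) = -3.0891


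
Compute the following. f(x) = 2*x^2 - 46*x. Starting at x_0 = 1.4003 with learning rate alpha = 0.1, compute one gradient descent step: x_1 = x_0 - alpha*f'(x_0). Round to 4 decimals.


We compute the gradient at x_0 and apply the update.
f'(x) = 4*x - 46
f'(1.4003) = 4*1.4003 - 46 = -40.3988
x_1 = 1.4003 - 0.1*-40.3988 = 5.4402


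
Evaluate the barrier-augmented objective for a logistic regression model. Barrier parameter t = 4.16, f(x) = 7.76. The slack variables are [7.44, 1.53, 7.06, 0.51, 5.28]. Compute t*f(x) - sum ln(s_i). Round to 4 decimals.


Step 1: Compute log-barrier.
ln values: [2.0069, 0.4253, 1.9544, -0.6733, 1.6639]
phi = -(2.0069 + 0.4253 + 1.9544 - 0.6733 + 1.6639) = -5.3772
Step 2: Compute augmented objective.
t*f(x) = 4.16*7.76 = 32.2816
Total = 32.2816 - 5.3772 = 26.9044


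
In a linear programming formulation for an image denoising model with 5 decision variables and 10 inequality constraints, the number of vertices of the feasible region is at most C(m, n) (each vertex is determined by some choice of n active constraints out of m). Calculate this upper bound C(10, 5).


Each vertex corresponds to some choice of n active constraints out of m, so the number of vertices is at most C(m, n) = m! / (n!(m-n)!).
m = 10, n = 5
Numerator: 10 * 9 * 8 * 7 * 6
Denominator: 5! = 120
C(10, 5) = 252


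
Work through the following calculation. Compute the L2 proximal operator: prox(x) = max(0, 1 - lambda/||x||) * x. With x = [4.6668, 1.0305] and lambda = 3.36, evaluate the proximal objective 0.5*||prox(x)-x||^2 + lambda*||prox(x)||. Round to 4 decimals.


Step 1: Compute ||x||.
||x|| = 4.7792
Step 2: Compute scaling factor.
scale = max(0, 1 - 3.36/4.7792) = 0.297
Step 3: prox(x) = [1.3858, 0.306]
||prox(x)|| = 1.4192
Step 4: Proximal objective.
0.5*||prox-x||^2 = 5.6448
lambda*||prox|| = 4.7685
Total = 10.4134


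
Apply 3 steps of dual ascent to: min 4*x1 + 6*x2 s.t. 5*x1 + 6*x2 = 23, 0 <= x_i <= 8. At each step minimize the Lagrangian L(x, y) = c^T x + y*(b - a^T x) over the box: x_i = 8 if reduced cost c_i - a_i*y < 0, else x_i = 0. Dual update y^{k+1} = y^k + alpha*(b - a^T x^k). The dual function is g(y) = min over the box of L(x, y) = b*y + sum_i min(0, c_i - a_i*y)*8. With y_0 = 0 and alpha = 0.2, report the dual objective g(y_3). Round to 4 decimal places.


Dual ascent for LP: min 4*x1 + 6*x2, 5*x1 + 6*x2 = 23, 0 <= x_i <= 8
Step 1: y^k = 0.0, reduced costs: (4.0, 6.0)
  x^k = (0.0, 0.0), subgradient = b - a^T x = 23.0
  y^{k+1} = 0.0 + 0.2*23.0 = 4.6
Step 2: y^k = 4.6, reduced costs: (-19.0, -21.6)
  x^k = (8.0, 8.0), subgradient = b - a^T x = -65.0
  y^{k+1} = 4.6 + 0.2*-65.0 = -8.4
Step 3: y^k = -8.4, reduced costs: (46.0, 56.4)
  x^k = (0.0, 0.0), subgradient = b - a^T x = 23.0
  y^{k+1} = -8.4 + 0.2*23.0 = -3.8
Dual objective at y_3 = -3.8: reduced costs (23.0, 28.8), box minimizer x = (0.0, 0.0)
g(y_3) = b*y + (c1 - a1*y)*x1 + (c2 - a2*y)*x2 = 23*(-3.8) + 23.0*0.0 + 28.8*0.0 = -87.4 + 0.0 + 0.0 = -87.4


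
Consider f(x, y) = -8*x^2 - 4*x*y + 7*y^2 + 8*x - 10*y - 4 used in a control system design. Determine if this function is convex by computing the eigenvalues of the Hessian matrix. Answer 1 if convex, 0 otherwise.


The Hessian of f(x,y) = -8*x^2 - 4*x*y + 7*y^2 + 8*x - 10*y - 4 is:
H = [[-16, -4], [-4, 14]]
Trace = -16 + 14 = -2
Determinant = -16*14 - (-4)^2 = -240
Discriminant = (-2)^2 - 4*-240 = 964.0
Eigenvalues: lambda_1 = -16.5242, lambda_2 = 14.5242
The function is not convex.

0


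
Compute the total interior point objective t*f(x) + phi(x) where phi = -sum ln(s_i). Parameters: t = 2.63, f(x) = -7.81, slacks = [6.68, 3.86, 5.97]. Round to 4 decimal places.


Step 1: Compute log-barrier.
ln values: [1.8991, 1.3507, 1.7867]
phi = -(1.8991 + 1.3507 + 1.7867) = -5.0365
Step 2: Compute augmented objective.
t*f(x) = 2.63*-7.81 = -20.5403
Total = -20.5403 - 5.0365 = -25.5768


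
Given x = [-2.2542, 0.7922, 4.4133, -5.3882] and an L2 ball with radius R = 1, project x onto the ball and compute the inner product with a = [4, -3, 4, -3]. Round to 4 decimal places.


Step 1: Compute ||x|| (intermediates to 6 decimals).
||x|| = sqrt((-2.2542)^2 + 0.7922^2 + 4.4133^2 + (-5.3882)^2) = 7.363349
Step 2: Project.
Since ||x|| > R, scale = R/||x|| = 1/7.363349 = 0.135808, proj(x) = scale * x
proj(x) = [-0.306138, 0.107587, 0.599361, -0.731761]
Step 3: Dot product.
a^T * proj(x) = 4*(-0.306138) - 3*0.107587 + 4*0.599361 - 3*(-0.731761) = 3.0454


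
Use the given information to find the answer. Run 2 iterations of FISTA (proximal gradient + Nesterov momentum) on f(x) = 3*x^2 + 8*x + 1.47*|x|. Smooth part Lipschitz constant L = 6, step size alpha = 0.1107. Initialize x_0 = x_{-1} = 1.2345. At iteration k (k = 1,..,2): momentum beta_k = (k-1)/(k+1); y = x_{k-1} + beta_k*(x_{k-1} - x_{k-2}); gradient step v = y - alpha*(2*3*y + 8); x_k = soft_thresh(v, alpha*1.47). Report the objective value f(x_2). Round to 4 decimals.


FISTA on f(x) = 3*x^2 + 8*x + 1.47*|x|
L = 6, alpha = 0.1107
Iteration 1: beta = 0.0, y = 1.2345 + 0.0*(1.2345 - 1.2345) = 1.2345
  grad(y) = 15.407, v = y - alpha*grad = -0.4711
  prox(v) = soft_thresh(-0.4711, 0.1627) = -0.3083
Iteration 2: beta = 0.3333, y = -0.3083 + 0.3333*(-0.3083 - 1.2345) = -0.8226
  grad(y) = 3.0644, v = y - alpha*grad = -1.1618
  prox(v) = soft_thresh(-1.1618, 0.1627) = -0.9991
f(x_2) = 3*(-0.9991)^2 + 8*(-0.9991) + 1.47*|-0.9991| = -3.5295


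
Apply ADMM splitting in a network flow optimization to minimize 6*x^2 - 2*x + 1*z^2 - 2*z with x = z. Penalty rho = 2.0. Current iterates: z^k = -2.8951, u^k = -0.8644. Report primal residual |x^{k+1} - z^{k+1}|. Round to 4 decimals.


ADMM iteration with rho = 2.0, z^k = -2.8951, u^k = -0.8644
Step 1: x-update.
Minimize 6*x^2 - 2*x + (2.0/2)*(x + 2.8951 - 0.8644)^2
FOC: (2*6 + 2.0)*x = 2 + 2.0*(-2.8951 + 0.8644)
x^{k+1} = -0.1472
Step 2: z-update.
Minimize 1*z^2 - 2*z + (2.0/2)*(-0.1472 - z - 0.8644)^2
FOC: (2*1 + 2.0)*z = 2 + 2.0*(-0.1472 - 0.8644)
z^{k+1} = -0.0058
Step 3: u-update.
u^{k+1} = -0.8644 - 0.1472 + 0.0058 = -1.0058
Step 4: Primal residual = |-0.1472 + 0.0058| = 0.1414


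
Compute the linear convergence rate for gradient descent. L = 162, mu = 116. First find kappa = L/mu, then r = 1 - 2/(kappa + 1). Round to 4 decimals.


Step 1: Compute the condition number.
kappa = L/mu = 162/116 = 1.3966
Step 2: Compute the convergence rate.
r = 1 - 2/(kappa + 1) = 1 - 2*mu/(L + mu) = (L - mu)/(L + mu) = 46/278 = 0.1655


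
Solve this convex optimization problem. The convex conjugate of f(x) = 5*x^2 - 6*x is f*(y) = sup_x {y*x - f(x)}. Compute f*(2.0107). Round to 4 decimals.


f*(y) = sup_x {y*x - a*x^2 - b*x} = sup_x {(y-b)*x - a*x^2}
FOC: (y - b) - 2a*x = 0 => x* = (y - b)/(2a)
x* = (2.0107 + 6)/(2*5) = 0.8011
f*(2.0107) = (y-b)^2/(4a) = (2.0107 + 6)^2/(4*5)
= 64.1713/20 = 3.2086


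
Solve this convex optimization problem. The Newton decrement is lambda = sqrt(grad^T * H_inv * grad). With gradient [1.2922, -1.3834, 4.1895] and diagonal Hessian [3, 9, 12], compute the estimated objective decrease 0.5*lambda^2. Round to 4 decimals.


Step 1: H is diagonal, so H^(-1) * g = [0.4307, -0.1537, 0.3491].
Step 2: g^T H^(-1) g = sum_i g_i^2 / H_ii
  = (1.2922)^2/3 + (-1.3834)^2/9 + (4.1895)^2/12
  = 0.5566 + 0.2126 + 1.4627 = 2.2319
Step 3: Objective decrease = 0.5 * g^T H^(-1) g = 1.1159


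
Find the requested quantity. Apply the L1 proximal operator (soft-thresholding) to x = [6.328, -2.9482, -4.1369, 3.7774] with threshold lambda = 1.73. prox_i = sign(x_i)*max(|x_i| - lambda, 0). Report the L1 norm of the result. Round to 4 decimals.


Soft-thresholding with lambda = 1.73:
prox(6.328) = sign(6.328)*max(|6.328| - 1.73, 0) = 4.598
prox(-2.9482) = sign(-2.9482)*max(|-2.9482| - 1.73, 0) = -1.2182
prox(-4.1369) = sign(-4.1369)*max(|-4.1369| - 1.73, 0) = -2.4069
prox(3.7774) = sign(3.7774)*max(|3.7774| - 1.73, 0) = 2.0474
prox(x) = [4.598, -1.2182, -2.4069, 2.0474]
||prox(x)||_1 = 4.598 + 1.2182 + 2.4069 + 2.0474 = 10.2705


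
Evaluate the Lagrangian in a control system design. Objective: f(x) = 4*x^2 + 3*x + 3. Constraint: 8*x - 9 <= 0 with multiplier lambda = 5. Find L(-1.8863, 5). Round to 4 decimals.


Step 1: Evaluate f(x).
f(-1.8863) = 4*(-1.8863)^2 + 3*(-1.8863) + 3 = 11.5736
Step 2: Evaluate g(x).
g(-1.8863) = 8*-1.8863 - 9 = -24.0904
Step 3: Compute Lagrangian.
L = 11.5736 + 5*-24.0904 = -108.8784


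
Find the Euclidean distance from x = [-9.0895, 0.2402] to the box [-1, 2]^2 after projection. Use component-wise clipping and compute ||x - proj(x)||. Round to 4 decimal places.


Project each component onto [-1, 2].
clip(-9.0895) = -1.0, clip(0.2402) = 0.2402
Projection = [-1.0, 0.2402]
Squared diffs: [65.44, 0.0]
Distance = sqrt(65.44) = 8.0895


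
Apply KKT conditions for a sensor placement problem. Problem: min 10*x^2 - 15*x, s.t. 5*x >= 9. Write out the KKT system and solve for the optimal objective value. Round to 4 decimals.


Step 1: Try lambda = 0 (constraint inactive).
x_unc = 15/(2*10) = 0.75
Check: 5*0.75 = 3.75 < 9 -- violated!
Step 2: Constraint must be active: 5*x = 9
x* = 9/5 = 1.8
lambda = (2*10*1.8 - 15)/5 = 4.2
Step 3: Compute optimal value.
f(x*) = 10*1.8^2 - 15*1.8 = 5.4


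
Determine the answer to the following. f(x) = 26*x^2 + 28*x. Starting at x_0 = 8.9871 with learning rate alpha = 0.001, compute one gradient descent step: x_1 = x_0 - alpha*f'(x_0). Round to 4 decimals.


We compute the gradient at x_0 and apply the update.
f'(x) = 52*x + 28
f'(8.9871) = 52*8.9871 + 28 = 495.3292
x_1 = 8.9871 - 0.001*495.3292 = 8.4918


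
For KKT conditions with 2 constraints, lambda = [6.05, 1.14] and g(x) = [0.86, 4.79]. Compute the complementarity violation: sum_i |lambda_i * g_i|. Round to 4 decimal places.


KKT complementary slackness check:
lambda_1 * g_1 = 6.05 * 0.86 = 5.203
lambda_2 * g_2 = 1.14 * 4.79 = 5.4606
Total violation = 5.203 + 5.4606 = 10.6636


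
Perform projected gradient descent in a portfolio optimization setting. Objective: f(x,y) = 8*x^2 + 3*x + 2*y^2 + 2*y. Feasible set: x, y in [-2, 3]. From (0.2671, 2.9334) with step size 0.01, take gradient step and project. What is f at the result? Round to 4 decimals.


Step 1: Compute gradient at (0.2671, 2.9334).
grad_x = 2*8*0.2671 + 3 = 7.2736
grad_y = 2*2*2.9334 + 2 = 13.7336
Step 2: Gradient step.
x_raw = 0.2671 - 0.01*7.2736 = 0.1944
y_raw = 2.9334 - 0.01*13.7336 = 2.7961
Step 3: Project onto [-2, 3].
x_proj = clip(0.1944) = 0.1944
y_proj = clip(2.7961) = 2.7961
Step 4: Evaluate f.
f(0.1944, 2.7961) = 22.1134


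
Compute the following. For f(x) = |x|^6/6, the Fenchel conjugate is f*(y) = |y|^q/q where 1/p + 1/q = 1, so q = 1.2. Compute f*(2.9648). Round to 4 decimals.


The conjugate exponent q satisfies 1/p + 1/q = 1.
p = 6, so q = 6/(6 - 1) = 1.2
|y|^q = 2.9648^1.2 = 3.6846
f*(2.9648) = 3.6846 / 1.2 = 3.0705


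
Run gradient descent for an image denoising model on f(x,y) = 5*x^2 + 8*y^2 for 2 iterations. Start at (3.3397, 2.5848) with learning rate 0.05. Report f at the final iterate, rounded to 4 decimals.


Gradient descent on f(x,y) = 5*x^2 + 8*y^2.
Starting point: (3.3397, 2.5848), alpha = 0.05
Step 1: grad_x = 2*5*3.3397 = 33.397, grad_y = 2*8*2.5848 = 41.3568
  x_1 = 3.3397 - 0.05*33.397 = 1.6699
  y_1 = 2.5848 - 0.05*41.3568 = 0.517
Step 2: grad_x = 2*5*1.6699 = 16.6985, grad_y = 2*8*0.517 = 8.2714
  x_2 = 1.6699 - 0.05*16.6985 = 0.8349
  y_2 = 0.517 - 0.05*8.2714 = 0.1034
f(0.8349, 0.1034) = 5*0.8349^2 + 8*0.1034^2 = 3.571


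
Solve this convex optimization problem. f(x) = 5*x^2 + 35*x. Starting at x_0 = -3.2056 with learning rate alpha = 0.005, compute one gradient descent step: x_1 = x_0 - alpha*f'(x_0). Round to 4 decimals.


We compute the gradient at x_0 and apply the update.
f'(x) = 10*x + 35
f'(-3.2056) = 10*-3.2056 + 35 = 2.944
x_1 = -3.2056 - 0.005*2.944 = -3.2203


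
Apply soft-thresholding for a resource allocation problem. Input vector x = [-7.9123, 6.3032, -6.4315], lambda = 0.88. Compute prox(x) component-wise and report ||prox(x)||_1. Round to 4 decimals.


Soft-thresholding with lambda = 0.88:
prox(-7.9123) = sign(-7.9123)*max(|-7.9123| - 0.88, 0) = -7.0323
prox(6.3032) = sign(6.3032)*max(|6.3032| - 0.88, 0) = 5.4232
prox(-6.4315) = sign(-6.4315)*max(|-6.4315| - 0.88, 0) = -5.5515
prox(x) = [-7.0323, 5.4232, -5.5515]
||prox(x)||_1 = 7.0323 + 5.4232 + 5.5515 = 18.007


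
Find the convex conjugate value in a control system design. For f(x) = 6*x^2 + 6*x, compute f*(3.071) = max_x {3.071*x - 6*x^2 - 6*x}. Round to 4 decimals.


f*(y) = sup_x {y*x - a*x^2 - b*x} = sup_x {(y-b)*x - a*x^2}
FOC: (y - b) - 2a*x = 0 => x* = (y - b)/(2a)
x* = (3.071 - 6)/(2*6) = -0.2441
f*(3.071) = (y-b)^2/(4a) = (3.071 - 6)^2/(4*6)
= 8.579/24 = 0.3575


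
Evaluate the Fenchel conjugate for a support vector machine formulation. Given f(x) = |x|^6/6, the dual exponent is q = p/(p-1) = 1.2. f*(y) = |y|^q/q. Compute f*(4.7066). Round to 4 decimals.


The conjugate exponent q satisfies 1/p + 1/q = 1.
p = 6, so q = 6/(6 - 1) = 1.2
|y|^q = 4.7066^1.2 = 6.4158
f*(4.7066) = 6.4158 / 1.2 = 5.3465


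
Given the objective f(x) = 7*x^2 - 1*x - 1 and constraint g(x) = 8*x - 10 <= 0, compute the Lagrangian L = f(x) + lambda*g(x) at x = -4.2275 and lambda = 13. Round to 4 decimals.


Step 1: Evaluate f(x).
f(-4.2275) = 7*(-4.2275)^2 - 1*(-4.2275) - 1 = 128.3298
Step 2: Evaluate g(x).
g(-4.2275) = 8*-4.2275 - 10 = -43.82
Step 3: Compute Lagrangian.
L = 128.3298 + 13*-43.82 = -441.3302


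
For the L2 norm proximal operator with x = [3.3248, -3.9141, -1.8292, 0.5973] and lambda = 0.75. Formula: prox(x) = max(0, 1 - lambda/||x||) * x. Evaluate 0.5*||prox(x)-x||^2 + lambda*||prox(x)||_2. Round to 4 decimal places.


Step 1: Compute ||x||.
||x|| = 5.4843
Step 2: Compute scaling factor.
scale = max(0, 1 - 0.75/5.4843) = 0.8632
Step 3: prox(x) = [2.8701, -3.3788, -1.579, 0.5156]
||prox(x)|| = 4.7343
Step 4: Proximal objective.
0.5*||prox-x||^2 = 0.2813
lambda*||prox|| = 3.5507
Total = 3.832


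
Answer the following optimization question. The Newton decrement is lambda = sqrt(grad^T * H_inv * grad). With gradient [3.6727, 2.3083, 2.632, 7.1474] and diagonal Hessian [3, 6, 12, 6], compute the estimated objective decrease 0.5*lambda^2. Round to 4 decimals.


Step 1: H is diagonal, so H^(-1) * g = [1.2242, 0.3847, 0.2193, 1.1912].
Step 2: g^T H^(-1) g = sum_i g_i^2 / H_ii
  = (3.6727)^2/3 + (2.3083)^2/6 + (2.632)^2/12 + (7.1474)^2/6
  = 4.4962 + 0.888 + 0.5773 + 8.5142 = 14.4758
Step 3: Objective decrease = 0.5 * g^T H^(-1) g = 7.2379
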